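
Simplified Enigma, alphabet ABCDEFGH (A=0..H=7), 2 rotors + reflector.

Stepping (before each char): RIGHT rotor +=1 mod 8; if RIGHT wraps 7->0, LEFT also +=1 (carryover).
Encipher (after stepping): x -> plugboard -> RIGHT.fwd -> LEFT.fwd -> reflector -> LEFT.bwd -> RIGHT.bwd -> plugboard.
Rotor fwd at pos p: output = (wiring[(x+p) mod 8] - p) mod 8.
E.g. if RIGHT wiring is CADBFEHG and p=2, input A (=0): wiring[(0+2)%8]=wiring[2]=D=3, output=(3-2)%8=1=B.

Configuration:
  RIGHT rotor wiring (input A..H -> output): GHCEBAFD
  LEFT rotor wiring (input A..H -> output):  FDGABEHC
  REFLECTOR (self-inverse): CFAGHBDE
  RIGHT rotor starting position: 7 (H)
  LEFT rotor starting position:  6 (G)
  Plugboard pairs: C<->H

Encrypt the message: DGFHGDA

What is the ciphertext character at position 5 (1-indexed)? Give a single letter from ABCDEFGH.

Char 1 ('D'): step: R->0, L->7 (L advanced); D->plug->D->R->E->L->B->refl->F->L'->G->R'->A->plug->A
Char 2 ('G'): step: R->1, L=7; G->plug->G->R->C->L->E->refl->H->L'->D->R'->C->plug->H
Char 3 ('F'): step: R->2, L=7; F->plug->F->R->B->L->G->refl->D->L'->A->R'->A->plug->A
Char 4 ('H'): step: R->3, L=7; H->plug->C->R->F->L->C->refl->A->L'->H->R'->H->plug->C
Char 5 ('G'): step: R->4, L=7; G->plug->G->R->G->L->F->refl->B->L'->E->R'->B->plug->B

B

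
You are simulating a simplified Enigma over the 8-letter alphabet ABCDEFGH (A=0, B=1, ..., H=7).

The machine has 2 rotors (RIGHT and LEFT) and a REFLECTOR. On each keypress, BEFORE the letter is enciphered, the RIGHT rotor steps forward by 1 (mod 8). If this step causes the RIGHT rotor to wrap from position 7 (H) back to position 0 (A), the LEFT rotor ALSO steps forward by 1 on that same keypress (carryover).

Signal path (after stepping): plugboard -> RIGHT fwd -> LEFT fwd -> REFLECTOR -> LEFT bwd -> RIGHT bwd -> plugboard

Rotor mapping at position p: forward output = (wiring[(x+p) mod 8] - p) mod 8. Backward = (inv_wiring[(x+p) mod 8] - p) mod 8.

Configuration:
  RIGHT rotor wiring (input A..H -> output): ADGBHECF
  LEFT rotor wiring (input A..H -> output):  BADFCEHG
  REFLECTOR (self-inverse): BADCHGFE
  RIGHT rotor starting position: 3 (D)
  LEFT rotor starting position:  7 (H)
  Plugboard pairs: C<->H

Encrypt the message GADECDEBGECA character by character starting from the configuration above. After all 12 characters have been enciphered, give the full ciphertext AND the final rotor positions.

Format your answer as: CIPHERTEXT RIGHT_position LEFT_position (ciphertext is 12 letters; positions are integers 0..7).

Answer: FCGDHBCEEBDG 7 0

Derivation:
Char 1 ('G'): step: R->4, L=7; G->plug->G->R->C->L->B->refl->A->L'->H->R'->F->plug->F
Char 2 ('A'): step: R->5, L=7; A->plug->A->R->H->L->A->refl->B->L'->C->R'->H->plug->C
Char 3 ('D'): step: R->6, L=7; D->plug->D->R->F->L->D->refl->C->L'->B->R'->G->plug->G
Char 4 ('E'): step: R->7, L=7; E->plug->E->R->C->L->B->refl->A->L'->H->R'->D->plug->D
Char 5 ('C'): step: R->0, L->0 (L advanced); C->plug->H->R->F->L->E->refl->H->L'->G->R'->C->plug->H
Char 6 ('D'): step: R->1, L=0; D->plug->D->R->G->L->H->refl->E->L'->F->R'->B->plug->B
Char 7 ('E'): step: R->2, L=0; E->plug->E->R->A->L->B->refl->A->L'->B->R'->H->plug->C
Char 8 ('B'): step: R->3, L=0; B->plug->B->R->E->L->C->refl->D->L'->C->R'->E->plug->E
Char 9 ('G'): step: R->4, L=0; G->plug->G->R->C->L->D->refl->C->L'->E->R'->E->plug->E
Char 10 ('E'): step: R->5, L=0; E->plug->E->R->G->L->H->refl->E->L'->F->R'->B->plug->B
Char 11 ('C'): step: R->6, L=0; C->plug->H->R->G->L->H->refl->E->L'->F->R'->D->plug->D
Char 12 ('A'): step: R->7, L=0; A->plug->A->R->G->L->H->refl->E->L'->F->R'->G->plug->G
Final: ciphertext=FCGDHBCEEBDG, RIGHT=7, LEFT=0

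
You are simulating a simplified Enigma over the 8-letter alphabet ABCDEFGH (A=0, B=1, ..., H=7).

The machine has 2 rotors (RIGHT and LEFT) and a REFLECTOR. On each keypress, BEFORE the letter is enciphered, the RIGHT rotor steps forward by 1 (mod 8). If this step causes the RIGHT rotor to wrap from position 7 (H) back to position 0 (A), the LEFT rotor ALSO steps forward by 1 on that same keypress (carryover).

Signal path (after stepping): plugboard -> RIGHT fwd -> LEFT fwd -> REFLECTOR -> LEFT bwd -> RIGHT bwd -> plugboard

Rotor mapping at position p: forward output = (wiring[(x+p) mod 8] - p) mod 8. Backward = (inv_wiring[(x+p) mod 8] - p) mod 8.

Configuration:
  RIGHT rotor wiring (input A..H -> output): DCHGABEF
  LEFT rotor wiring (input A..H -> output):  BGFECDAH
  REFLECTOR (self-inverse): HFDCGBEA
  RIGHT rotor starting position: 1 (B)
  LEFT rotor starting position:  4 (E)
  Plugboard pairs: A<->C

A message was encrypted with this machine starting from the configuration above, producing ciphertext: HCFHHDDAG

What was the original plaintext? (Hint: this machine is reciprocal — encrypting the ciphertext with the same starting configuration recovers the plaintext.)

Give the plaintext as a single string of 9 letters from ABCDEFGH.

Answer: EBCEAGHBE

Derivation:
Char 1 ('H'): step: R->2, L=4; H->plug->H->R->A->L->G->refl->E->L'->C->R'->E->plug->E
Char 2 ('C'): step: R->3, L=4; C->plug->A->R->D->L->D->refl->C->L'->F->R'->B->plug->B
Char 3 ('F'): step: R->4, L=4; F->plug->F->R->G->L->B->refl->F->L'->E->R'->A->plug->C
Char 4 ('H'): step: R->5, L=4; H->plug->H->R->D->L->D->refl->C->L'->F->R'->E->plug->E
Char 5 ('H'): step: R->6, L=4; H->plug->H->R->D->L->D->refl->C->L'->F->R'->C->plug->A
Char 6 ('D'): step: R->7, L=4; D->plug->D->R->A->L->G->refl->E->L'->C->R'->G->plug->G
Char 7 ('D'): step: R->0, L->5 (L advanced); D->plug->D->R->G->L->H->refl->A->L'->F->R'->H->plug->H
Char 8 ('A'): step: R->1, L=5; A->plug->C->R->F->L->A->refl->H->L'->G->R'->B->plug->B
Char 9 ('G'): step: R->2, L=5; G->plug->G->R->B->L->D->refl->C->L'->C->R'->E->plug->E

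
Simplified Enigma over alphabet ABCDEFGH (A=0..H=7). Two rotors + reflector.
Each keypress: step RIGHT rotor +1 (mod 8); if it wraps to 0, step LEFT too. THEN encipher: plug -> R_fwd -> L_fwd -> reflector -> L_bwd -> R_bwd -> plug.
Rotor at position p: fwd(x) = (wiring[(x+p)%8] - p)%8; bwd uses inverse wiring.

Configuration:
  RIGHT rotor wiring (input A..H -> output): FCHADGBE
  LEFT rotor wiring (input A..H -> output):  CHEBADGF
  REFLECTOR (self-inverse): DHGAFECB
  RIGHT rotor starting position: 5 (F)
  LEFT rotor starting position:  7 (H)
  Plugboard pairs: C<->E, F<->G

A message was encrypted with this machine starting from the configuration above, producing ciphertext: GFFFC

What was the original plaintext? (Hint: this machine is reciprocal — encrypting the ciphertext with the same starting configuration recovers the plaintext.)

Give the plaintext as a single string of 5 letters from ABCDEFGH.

Answer: CACAG

Derivation:
Char 1 ('G'): step: R->6, L=7; G->plug->F->R->C->L->A->refl->D->L'->B->R'->E->plug->C
Char 2 ('F'): step: R->7, L=7; F->plug->G->R->H->L->H->refl->B->L'->F->R'->A->plug->A
Char 3 ('F'): step: R->0, L->0 (L advanced); F->plug->G->R->B->L->H->refl->B->L'->D->R'->E->plug->C
Char 4 ('F'): step: R->1, L=0; F->plug->G->R->D->L->B->refl->H->L'->B->R'->A->plug->A
Char 5 ('C'): step: R->2, L=0; C->plug->E->R->H->L->F->refl->E->L'->C->R'->F->plug->G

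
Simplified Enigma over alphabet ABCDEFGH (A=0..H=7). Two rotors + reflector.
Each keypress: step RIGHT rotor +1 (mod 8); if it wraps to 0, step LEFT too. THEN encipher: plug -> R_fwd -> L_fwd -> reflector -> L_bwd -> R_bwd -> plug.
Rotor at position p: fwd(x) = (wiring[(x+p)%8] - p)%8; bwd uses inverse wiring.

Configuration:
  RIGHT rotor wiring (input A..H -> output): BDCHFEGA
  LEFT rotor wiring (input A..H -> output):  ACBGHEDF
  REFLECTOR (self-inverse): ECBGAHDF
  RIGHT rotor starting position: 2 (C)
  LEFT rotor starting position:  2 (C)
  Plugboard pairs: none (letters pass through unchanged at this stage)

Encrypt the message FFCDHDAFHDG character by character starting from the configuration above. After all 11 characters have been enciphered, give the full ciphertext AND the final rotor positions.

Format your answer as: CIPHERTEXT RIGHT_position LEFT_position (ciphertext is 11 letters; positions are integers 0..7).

Char 1 ('F'): step: R->3, L=2; F->plug->F->R->G->L->G->refl->D->L'->F->R'->E->plug->E
Char 2 ('F'): step: R->4, L=2; F->plug->F->R->H->L->A->refl->E->L'->B->R'->A->plug->A
Char 3 ('C'): step: R->5, L=2; C->plug->C->R->D->L->C->refl->B->L'->E->R'->D->plug->D
Char 4 ('D'): step: R->6, L=2; D->plug->D->R->F->L->D->refl->G->L'->G->R'->H->plug->H
Char 5 ('H'): step: R->7, L=2; H->plug->H->R->H->L->A->refl->E->L'->B->R'->A->plug->A
Char 6 ('D'): step: R->0, L->3 (L advanced); D->plug->D->R->H->L->G->refl->D->L'->A->R'->H->plug->H
Char 7 ('A'): step: R->1, L=3; A->plug->A->R->C->L->B->refl->C->L'->E->R'->D->plug->D
Char 8 ('F'): step: R->2, L=3; F->plug->F->R->G->L->H->refl->F->L'->F->R'->B->plug->B
Char 9 ('H'): step: R->3, L=3; H->plug->H->R->H->L->G->refl->D->L'->A->R'->G->plug->G
Char 10 ('D'): step: R->4, L=3; D->plug->D->R->E->L->C->refl->B->L'->C->R'->C->plug->C
Char 11 ('G'): step: R->5, L=3; G->plug->G->R->C->L->B->refl->C->L'->E->R'->D->plug->D
Final: ciphertext=EADHAHDBGCD, RIGHT=5, LEFT=3

Answer: EADHAHDBGCD 5 3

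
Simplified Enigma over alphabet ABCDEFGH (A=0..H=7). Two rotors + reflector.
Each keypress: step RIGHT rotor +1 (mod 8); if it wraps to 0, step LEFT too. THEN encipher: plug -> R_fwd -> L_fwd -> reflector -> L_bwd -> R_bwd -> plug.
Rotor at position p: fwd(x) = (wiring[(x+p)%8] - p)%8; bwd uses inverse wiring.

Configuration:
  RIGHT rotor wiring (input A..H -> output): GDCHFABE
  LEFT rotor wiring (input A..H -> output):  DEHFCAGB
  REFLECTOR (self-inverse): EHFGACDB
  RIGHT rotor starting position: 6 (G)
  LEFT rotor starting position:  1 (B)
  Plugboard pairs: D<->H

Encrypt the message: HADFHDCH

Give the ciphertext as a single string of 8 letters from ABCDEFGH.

Char 1 ('H'): step: R->7, L=1; H->plug->D->R->D->L->B->refl->H->L'->E->R'->C->plug->C
Char 2 ('A'): step: R->0, L->2 (L advanced); A->plug->A->R->G->L->B->refl->H->L'->F->R'->E->plug->E
Char 3 ('D'): step: R->1, L=2; D->plug->H->R->F->L->H->refl->B->L'->G->R'->C->plug->C
Char 4 ('F'): step: R->2, L=2; F->plug->F->R->C->L->A->refl->E->L'->E->R'->G->plug->G
Char 5 ('H'): step: R->3, L=2; H->plug->D->R->G->L->B->refl->H->L'->F->R'->C->plug->C
Char 6 ('D'): step: R->4, L=2; D->plug->H->R->D->L->G->refl->D->L'->B->R'->A->plug->A
Char 7 ('C'): step: R->5, L=2; C->plug->C->R->H->L->C->refl->F->L'->A->R'->H->plug->D
Char 8 ('H'): step: R->6, L=2; H->plug->D->R->F->L->H->refl->B->L'->G->R'->B->plug->B

Answer: CECGCADB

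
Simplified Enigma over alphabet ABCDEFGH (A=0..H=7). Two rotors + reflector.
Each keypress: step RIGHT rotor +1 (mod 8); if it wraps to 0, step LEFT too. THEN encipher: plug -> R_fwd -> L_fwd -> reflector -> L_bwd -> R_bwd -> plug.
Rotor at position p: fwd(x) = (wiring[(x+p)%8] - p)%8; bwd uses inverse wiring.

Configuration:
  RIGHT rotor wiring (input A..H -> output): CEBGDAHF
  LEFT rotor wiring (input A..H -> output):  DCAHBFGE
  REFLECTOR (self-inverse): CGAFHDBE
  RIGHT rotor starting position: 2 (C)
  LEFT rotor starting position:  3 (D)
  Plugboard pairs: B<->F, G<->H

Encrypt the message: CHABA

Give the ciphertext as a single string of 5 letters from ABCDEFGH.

Answer: EGEDG

Derivation:
Char 1 ('C'): step: R->3, L=3; C->plug->C->R->F->L->A->refl->C->L'->C->R'->E->plug->E
Char 2 ('H'): step: R->4, L=3; H->plug->G->R->F->L->A->refl->C->L'->C->R'->H->plug->G
Char 3 ('A'): step: R->5, L=3; A->plug->A->R->D->L->D->refl->F->L'->H->R'->E->plug->E
Char 4 ('B'): step: R->6, L=3; B->plug->F->R->A->L->E->refl->H->L'->G->R'->D->plug->D
Char 5 ('A'): step: R->7, L=3; A->plug->A->R->G->L->H->refl->E->L'->A->R'->H->plug->G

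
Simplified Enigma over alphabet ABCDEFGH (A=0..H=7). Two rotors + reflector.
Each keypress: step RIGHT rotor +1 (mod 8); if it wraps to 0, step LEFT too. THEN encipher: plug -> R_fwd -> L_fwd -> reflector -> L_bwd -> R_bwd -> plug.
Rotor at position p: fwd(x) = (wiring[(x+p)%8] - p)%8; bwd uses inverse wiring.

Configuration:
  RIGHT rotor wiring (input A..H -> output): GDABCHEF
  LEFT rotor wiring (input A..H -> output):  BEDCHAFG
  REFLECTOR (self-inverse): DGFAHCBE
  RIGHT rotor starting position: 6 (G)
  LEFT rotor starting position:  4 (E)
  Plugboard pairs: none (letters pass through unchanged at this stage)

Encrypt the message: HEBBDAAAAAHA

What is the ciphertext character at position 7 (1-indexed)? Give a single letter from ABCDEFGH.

Char 1 ('H'): step: R->7, L=4; H->plug->H->R->F->L->A->refl->D->L'->A->R'->G->plug->G
Char 2 ('E'): step: R->0, L->5 (L advanced); E->plug->E->R->C->L->B->refl->G->L'->F->R'->H->plug->H
Char 3 ('B'): step: R->1, L=5; B->plug->B->R->H->L->C->refl->F->L'->G->R'->E->plug->E
Char 4 ('B'): step: R->2, L=5; B->plug->B->R->H->L->C->refl->F->L'->G->R'->A->plug->A
Char 5 ('D'): step: R->3, L=5; D->plug->D->R->B->L->A->refl->D->L'->A->R'->G->plug->G
Char 6 ('A'): step: R->4, L=5; A->plug->A->R->G->L->F->refl->C->L'->H->R'->F->plug->F
Char 7 ('A'): step: R->5, L=5; A->plug->A->R->C->L->B->refl->G->L'->F->R'->H->plug->H

H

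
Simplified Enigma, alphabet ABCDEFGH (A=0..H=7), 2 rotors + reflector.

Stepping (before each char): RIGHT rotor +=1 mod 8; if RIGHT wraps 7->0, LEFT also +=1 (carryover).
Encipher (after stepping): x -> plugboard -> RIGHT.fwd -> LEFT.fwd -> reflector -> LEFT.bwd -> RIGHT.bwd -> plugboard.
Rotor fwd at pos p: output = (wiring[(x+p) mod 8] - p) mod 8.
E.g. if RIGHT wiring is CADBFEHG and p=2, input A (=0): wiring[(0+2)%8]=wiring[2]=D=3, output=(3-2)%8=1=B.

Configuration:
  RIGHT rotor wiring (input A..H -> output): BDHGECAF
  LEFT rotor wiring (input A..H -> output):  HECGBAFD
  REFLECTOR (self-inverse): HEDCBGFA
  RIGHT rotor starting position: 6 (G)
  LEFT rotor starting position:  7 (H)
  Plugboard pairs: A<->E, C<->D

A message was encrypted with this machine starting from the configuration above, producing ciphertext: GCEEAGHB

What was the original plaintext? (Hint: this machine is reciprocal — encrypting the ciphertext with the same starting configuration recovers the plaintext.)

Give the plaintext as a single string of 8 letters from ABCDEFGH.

Char 1 ('G'): step: R->7, L=7; G->plug->G->R->D->L->D->refl->C->L'->F->R'->F->plug->F
Char 2 ('C'): step: R->0, L->0 (L advanced); C->plug->D->R->G->L->F->refl->G->L'->D->R'->B->plug->B
Char 3 ('E'): step: R->1, L=0; E->plug->A->R->C->L->C->refl->D->L'->H->R'->F->plug->F
Char 4 ('E'): step: R->2, L=0; E->plug->A->R->F->L->A->refl->H->L'->A->R'->D->plug->C
Char 5 ('A'): step: R->3, L=0; A->plug->E->R->C->L->C->refl->D->L'->H->R'->C->plug->D
Char 6 ('G'): step: R->4, L=0; G->plug->G->R->D->L->G->refl->F->L'->G->R'->B->plug->B
Char 7 ('H'): step: R->5, L=0; H->plug->H->R->H->L->D->refl->C->L'->C->R'->F->plug->F
Char 8 ('B'): step: R->6, L=0; B->plug->B->R->H->L->D->refl->C->L'->C->R'->A->plug->E

Answer: FBFCDBFE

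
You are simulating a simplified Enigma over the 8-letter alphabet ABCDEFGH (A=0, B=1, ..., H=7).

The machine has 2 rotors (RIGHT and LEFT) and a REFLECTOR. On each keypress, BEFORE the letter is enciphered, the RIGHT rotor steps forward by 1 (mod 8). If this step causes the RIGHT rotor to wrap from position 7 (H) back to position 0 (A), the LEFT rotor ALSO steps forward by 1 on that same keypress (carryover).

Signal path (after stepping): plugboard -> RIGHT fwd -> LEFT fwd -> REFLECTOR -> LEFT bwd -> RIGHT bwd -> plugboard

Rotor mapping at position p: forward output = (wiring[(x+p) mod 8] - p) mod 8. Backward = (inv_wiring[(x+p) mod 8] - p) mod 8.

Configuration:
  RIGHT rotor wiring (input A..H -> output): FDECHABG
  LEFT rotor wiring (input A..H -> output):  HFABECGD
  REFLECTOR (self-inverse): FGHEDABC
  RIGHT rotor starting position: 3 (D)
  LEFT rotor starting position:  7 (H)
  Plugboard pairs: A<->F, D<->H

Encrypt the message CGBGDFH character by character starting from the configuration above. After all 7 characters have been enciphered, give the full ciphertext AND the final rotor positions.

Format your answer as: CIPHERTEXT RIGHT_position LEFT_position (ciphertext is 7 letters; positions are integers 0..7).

Answer: ECEHBCG 2 0

Derivation:
Char 1 ('C'): step: R->4, L=7; C->plug->C->R->F->L->F->refl->A->L'->B->R'->E->plug->E
Char 2 ('G'): step: R->5, L=7; G->plug->G->R->F->L->F->refl->A->L'->B->R'->C->plug->C
Char 3 ('B'): step: R->6, L=7; B->plug->B->R->A->L->E->refl->D->L'->G->R'->E->plug->E
Char 4 ('G'): step: R->7, L=7; G->plug->G->R->B->L->A->refl->F->L'->F->R'->D->plug->H
Char 5 ('D'): step: R->0, L->0 (L advanced); D->plug->H->R->G->L->G->refl->B->L'->D->R'->B->plug->B
Char 6 ('F'): step: R->1, L=0; F->plug->A->R->C->L->A->refl->F->L'->B->R'->C->plug->C
Char 7 ('H'): step: R->2, L=0; H->plug->D->R->G->L->G->refl->B->L'->D->R'->G->plug->G
Final: ciphertext=ECEHBCG, RIGHT=2, LEFT=0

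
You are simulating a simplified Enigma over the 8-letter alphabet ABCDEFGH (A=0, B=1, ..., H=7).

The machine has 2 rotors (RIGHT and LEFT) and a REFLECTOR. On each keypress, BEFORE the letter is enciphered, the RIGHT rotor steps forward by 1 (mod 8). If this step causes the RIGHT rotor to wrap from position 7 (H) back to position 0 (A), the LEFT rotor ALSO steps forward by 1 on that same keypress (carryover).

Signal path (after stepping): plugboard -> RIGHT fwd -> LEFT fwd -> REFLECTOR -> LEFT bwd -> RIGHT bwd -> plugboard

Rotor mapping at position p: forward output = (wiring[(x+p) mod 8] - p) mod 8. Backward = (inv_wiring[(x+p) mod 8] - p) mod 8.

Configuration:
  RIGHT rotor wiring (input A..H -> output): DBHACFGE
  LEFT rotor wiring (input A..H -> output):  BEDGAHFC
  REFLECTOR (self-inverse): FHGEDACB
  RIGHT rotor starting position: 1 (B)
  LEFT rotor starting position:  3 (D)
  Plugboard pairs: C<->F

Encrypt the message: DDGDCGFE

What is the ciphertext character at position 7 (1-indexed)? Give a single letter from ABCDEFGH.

Char 1 ('D'): step: R->2, L=3; D->plug->D->R->D->L->C->refl->G->L'->F->R'->A->plug->A
Char 2 ('D'): step: R->3, L=3; D->plug->D->R->D->L->C->refl->G->L'->F->R'->A->plug->A
Char 3 ('G'): step: R->4, L=3; G->plug->G->R->D->L->C->refl->G->L'->F->R'->F->plug->C
Char 4 ('D'): step: R->5, L=3; D->plug->D->R->G->L->B->refl->H->L'->E->R'->E->plug->E
Char 5 ('C'): step: R->6, L=3; C->plug->F->R->C->L->E->refl->D->L'->A->R'->A->plug->A
Char 6 ('G'): step: R->7, L=3; G->plug->G->R->G->L->B->refl->H->L'->E->R'->B->plug->B
Char 7 ('F'): step: R->0, L->4 (L advanced); F->plug->C->R->H->L->C->refl->G->L'->D->R'->A->plug->A

A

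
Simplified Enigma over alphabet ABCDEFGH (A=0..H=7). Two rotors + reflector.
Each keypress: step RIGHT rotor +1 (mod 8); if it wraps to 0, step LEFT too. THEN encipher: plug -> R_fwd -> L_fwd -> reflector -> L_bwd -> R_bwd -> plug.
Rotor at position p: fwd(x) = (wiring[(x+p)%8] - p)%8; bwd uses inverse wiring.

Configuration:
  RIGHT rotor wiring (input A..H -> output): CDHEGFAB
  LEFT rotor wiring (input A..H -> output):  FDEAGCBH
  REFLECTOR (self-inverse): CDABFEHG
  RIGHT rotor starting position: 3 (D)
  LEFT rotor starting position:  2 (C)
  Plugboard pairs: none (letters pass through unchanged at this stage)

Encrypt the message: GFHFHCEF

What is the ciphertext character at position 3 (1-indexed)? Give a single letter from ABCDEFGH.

Char 1 ('G'): step: R->4, L=2; G->plug->G->R->D->L->A->refl->C->L'->A->R'->H->plug->H
Char 2 ('F'): step: R->5, L=2; F->plug->F->R->C->L->E->refl->F->L'->F->R'->D->plug->D
Char 3 ('H'): step: R->6, L=2; H->plug->H->R->H->L->B->refl->D->L'->G->R'->F->plug->F

F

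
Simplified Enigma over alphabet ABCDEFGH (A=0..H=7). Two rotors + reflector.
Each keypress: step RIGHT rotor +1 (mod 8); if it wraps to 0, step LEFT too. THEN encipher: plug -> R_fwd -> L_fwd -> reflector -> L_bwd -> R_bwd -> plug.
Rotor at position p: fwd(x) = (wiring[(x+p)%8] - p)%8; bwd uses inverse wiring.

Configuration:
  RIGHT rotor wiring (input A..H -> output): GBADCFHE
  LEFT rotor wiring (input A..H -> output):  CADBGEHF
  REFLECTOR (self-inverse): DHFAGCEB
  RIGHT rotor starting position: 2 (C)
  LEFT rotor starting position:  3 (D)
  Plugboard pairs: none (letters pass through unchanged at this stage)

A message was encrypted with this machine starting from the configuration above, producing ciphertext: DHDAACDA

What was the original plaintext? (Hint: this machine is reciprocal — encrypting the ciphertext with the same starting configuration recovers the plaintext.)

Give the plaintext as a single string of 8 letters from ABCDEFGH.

Char 1 ('D'): step: R->3, L=3; D->plug->D->R->E->L->C->refl->F->L'->G->R'->G->plug->G
Char 2 ('H'): step: R->4, L=3; H->plug->H->R->H->L->A->refl->D->L'->B->R'->B->plug->B
Char 3 ('D'): step: R->5, L=3; D->plug->D->R->B->L->D->refl->A->L'->H->R'->C->plug->C
Char 4 ('A'): step: R->6, L=3; A->plug->A->R->B->L->D->refl->A->L'->H->R'->H->plug->H
Char 5 ('A'): step: R->7, L=3; A->plug->A->R->F->L->H->refl->B->L'->C->R'->C->plug->C
Char 6 ('C'): step: R->0, L->4 (L advanced); C->plug->C->R->A->L->C->refl->F->L'->H->R'->G->plug->G
Char 7 ('D'): step: R->1, L=4; D->plug->D->R->B->L->A->refl->D->L'->C->R'->C->plug->C
Char 8 ('A'): step: R->2, L=4; A->plug->A->R->G->L->H->refl->B->L'->D->R'->D->plug->D

Answer: GBCHCGCD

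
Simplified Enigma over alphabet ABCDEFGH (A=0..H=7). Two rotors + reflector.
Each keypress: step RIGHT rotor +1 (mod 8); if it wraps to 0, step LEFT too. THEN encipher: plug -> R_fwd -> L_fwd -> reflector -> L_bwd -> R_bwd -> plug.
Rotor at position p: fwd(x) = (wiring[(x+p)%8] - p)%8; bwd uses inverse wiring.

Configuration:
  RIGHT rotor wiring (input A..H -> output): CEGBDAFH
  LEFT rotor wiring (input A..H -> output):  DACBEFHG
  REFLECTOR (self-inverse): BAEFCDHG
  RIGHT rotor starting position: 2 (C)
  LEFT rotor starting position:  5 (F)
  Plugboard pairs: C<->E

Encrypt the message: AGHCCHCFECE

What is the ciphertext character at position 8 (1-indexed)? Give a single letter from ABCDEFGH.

Char 1 ('A'): step: R->3, L=5; A->plug->A->R->G->L->E->refl->C->L'->B->R'->G->plug->G
Char 2 ('G'): step: R->4, L=5; G->plug->G->R->C->L->B->refl->A->L'->A->R'->F->plug->F
Char 3 ('H'): step: R->5, L=5; H->plug->H->R->G->L->E->refl->C->L'->B->R'->F->plug->F
Char 4 ('C'): step: R->6, L=5; C->plug->E->R->A->L->A->refl->B->L'->C->R'->H->plug->H
Char 5 ('C'): step: R->7, L=5; C->plug->E->R->C->L->B->refl->A->L'->A->R'->A->plug->A
Char 6 ('H'): step: R->0, L->6 (L advanced); H->plug->H->R->H->L->H->refl->G->L'->G->R'->C->plug->E
Char 7 ('C'): step: R->1, L=6; C->plug->E->R->H->L->H->refl->G->L'->G->R'->G->plug->G
Char 8 ('F'): step: R->2, L=6; F->plug->F->R->F->L->D->refl->F->L'->C->R'->H->plug->H

H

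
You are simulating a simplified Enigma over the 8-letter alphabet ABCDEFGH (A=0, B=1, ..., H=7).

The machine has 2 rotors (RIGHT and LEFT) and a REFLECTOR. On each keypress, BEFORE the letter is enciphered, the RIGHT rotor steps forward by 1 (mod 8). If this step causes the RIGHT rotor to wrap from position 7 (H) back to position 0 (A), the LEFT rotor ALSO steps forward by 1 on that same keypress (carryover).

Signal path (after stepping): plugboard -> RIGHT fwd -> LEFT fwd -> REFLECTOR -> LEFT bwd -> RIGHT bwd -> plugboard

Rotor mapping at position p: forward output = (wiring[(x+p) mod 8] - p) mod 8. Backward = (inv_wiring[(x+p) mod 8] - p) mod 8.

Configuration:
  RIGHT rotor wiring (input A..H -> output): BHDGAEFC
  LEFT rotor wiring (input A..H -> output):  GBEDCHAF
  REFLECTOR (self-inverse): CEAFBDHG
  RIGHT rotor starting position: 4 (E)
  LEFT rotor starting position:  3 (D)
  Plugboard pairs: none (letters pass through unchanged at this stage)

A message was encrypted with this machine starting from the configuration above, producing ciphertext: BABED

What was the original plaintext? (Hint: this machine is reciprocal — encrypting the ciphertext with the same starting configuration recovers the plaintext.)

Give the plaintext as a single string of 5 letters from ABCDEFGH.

Char 1 ('B'): step: R->5, L=3; B->plug->B->R->A->L->A->refl->C->L'->E->R'->D->plug->D
Char 2 ('A'): step: R->6, L=3; A->plug->A->R->H->L->B->refl->E->L'->C->R'->G->plug->G
Char 3 ('B'): step: R->7, L=3; B->plug->B->R->C->L->E->refl->B->L'->H->R'->E->plug->E
Char 4 ('E'): step: R->0, L->4 (L advanced); E->plug->E->R->A->L->G->refl->H->L'->H->R'->B->plug->B
Char 5 ('D'): step: R->1, L=4; D->plug->D->R->H->L->H->refl->G->L'->A->R'->H->plug->H

Answer: DGEBH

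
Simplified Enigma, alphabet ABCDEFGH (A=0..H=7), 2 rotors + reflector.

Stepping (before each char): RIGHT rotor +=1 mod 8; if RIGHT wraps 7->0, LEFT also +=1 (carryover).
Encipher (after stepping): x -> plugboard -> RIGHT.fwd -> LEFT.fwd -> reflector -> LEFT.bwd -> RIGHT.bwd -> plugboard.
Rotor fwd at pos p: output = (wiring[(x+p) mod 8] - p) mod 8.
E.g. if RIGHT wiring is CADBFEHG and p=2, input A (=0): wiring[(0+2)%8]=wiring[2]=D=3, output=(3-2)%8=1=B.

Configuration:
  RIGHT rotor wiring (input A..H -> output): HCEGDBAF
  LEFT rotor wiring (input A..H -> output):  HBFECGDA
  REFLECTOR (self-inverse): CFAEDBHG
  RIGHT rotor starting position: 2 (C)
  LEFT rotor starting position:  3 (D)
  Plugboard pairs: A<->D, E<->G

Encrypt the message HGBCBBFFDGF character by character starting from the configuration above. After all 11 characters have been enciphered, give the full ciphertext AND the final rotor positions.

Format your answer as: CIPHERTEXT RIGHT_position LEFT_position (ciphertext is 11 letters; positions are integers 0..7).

Char 1 ('H'): step: R->3, L=3; H->plug->H->R->B->L->H->refl->G->L'->G->R'->C->plug->C
Char 2 ('G'): step: R->4, L=3; G->plug->E->R->D->L->A->refl->C->L'->H->R'->A->plug->D
Char 3 ('B'): step: R->5, L=3; B->plug->B->R->D->L->A->refl->C->L'->H->R'->F->plug->F
Char 4 ('C'): step: R->6, L=3; C->plug->C->R->B->L->H->refl->G->L'->G->R'->E->plug->G
Char 5 ('B'): step: R->7, L=3; B->plug->B->R->A->L->B->refl->F->L'->E->R'->F->plug->F
Char 6 ('B'): step: R->0, L->4 (L advanced); B->plug->B->R->C->L->H->refl->G->L'->A->R'->G->plug->E
Char 7 ('F'): step: R->1, L=4; F->plug->F->R->H->L->A->refl->C->L'->B->R'->A->plug->D
Char 8 ('F'): step: R->2, L=4; F->plug->F->R->D->L->E->refl->D->L'->E->R'->B->plug->B
Char 9 ('D'): step: R->3, L=4; D->plug->A->R->D->L->E->refl->D->L'->E->R'->F->plug->F
Char 10 ('G'): step: R->4, L=4; G->plug->E->R->D->L->E->refl->D->L'->E->R'->C->plug->C
Char 11 ('F'): step: R->5, L=4; F->plug->F->R->H->L->A->refl->C->L'->B->R'->G->plug->E
Final: ciphertext=CDFGFEDBFCE, RIGHT=5, LEFT=4

Answer: CDFGFEDBFCE 5 4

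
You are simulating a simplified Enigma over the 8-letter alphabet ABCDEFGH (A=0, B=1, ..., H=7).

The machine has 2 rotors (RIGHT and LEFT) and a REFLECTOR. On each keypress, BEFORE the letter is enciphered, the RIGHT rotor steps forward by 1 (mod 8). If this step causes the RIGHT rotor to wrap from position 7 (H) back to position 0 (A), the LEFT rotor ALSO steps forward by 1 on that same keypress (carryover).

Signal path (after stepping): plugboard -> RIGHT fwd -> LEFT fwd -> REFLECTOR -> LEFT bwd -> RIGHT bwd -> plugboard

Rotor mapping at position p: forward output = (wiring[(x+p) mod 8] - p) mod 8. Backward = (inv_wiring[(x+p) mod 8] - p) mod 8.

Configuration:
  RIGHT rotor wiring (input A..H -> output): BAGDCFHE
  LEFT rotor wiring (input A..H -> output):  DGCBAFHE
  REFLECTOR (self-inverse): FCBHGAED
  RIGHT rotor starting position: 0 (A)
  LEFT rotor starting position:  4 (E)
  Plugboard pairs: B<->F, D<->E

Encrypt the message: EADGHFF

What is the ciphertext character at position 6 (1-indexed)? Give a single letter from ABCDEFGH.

Char 1 ('E'): step: R->1, L=4; E->plug->D->R->B->L->B->refl->C->L'->F->R'->B->plug->F
Char 2 ('A'): step: R->2, L=4; A->plug->A->R->E->L->H->refl->D->L'->C->R'->F->plug->B
Char 3 ('D'): step: R->3, L=4; D->plug->E->R->B->L->B->refl->C->L'->F->R'->G->plug->G
Char 4 ('G'): step: R->4, L=4; G->plug->G->R->C->L->D->refl->H->L'->E->R'->F->plug->B
Char 5 ('H'): step: R->5, L=4; H->plug->H->R->F->L->C->refl->B->L'->B->R'->F->plug->B
Char 6 ('F'): step: R->6, L=4; F->plug->B->R->G->L->G->refl->E->L'->A->R'->E->plug->D

D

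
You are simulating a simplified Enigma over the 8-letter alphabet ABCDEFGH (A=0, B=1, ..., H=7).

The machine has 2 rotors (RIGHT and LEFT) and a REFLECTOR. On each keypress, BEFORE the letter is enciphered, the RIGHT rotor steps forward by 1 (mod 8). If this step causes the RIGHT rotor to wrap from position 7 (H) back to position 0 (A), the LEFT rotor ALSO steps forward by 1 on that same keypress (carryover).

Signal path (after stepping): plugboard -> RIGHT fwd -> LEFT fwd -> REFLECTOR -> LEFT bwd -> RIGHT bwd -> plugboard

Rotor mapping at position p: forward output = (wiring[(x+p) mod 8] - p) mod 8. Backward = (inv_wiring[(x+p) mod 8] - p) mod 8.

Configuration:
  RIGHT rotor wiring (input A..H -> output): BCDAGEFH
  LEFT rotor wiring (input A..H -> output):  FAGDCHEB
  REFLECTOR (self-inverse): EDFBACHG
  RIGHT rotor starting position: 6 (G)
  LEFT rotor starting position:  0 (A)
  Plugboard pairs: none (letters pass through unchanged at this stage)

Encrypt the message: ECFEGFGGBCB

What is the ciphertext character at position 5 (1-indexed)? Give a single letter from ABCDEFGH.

Char 1 ('E'): step: R->7, L=0; E->plug->E->R->B->L->A->refl->E->L'->G->R'->H->plug->H
Char 2 ('C'): step: R->0, L->1 (L advanced); C->plug->C->R->D->L->B->refl->D->L'->F->R'->G->plug->G
Char 3 ('F'): step: R->1, L=1; F->plug->F->R->E->L->G->refl->H->L'->A->R'->H->plug->H
Char 4 ('E'): step: R->2, L=1; E->plug->E->R->D->L->B->refl->D->L'->F->R'->F->plug->F
Char 5 ('G'): step: R->3, L=1; G->plug->G->R->H->L->E->refl->A->L'->G->R'->F->plug->F

F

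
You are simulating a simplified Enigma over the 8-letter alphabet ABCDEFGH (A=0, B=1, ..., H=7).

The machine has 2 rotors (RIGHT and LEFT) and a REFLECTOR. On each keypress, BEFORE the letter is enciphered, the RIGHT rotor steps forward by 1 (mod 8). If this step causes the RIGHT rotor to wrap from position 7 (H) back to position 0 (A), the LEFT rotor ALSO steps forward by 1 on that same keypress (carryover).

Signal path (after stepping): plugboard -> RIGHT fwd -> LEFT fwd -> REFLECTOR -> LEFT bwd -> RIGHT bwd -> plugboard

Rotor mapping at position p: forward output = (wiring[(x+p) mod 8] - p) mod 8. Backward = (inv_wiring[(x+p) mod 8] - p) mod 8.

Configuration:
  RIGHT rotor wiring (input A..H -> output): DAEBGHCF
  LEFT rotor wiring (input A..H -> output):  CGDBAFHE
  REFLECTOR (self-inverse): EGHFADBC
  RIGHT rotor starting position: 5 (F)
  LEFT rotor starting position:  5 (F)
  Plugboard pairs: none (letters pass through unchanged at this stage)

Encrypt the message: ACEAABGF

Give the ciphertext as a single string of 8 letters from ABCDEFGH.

Answer: CEFEFEDD

Derivation:
Char 1 ('A'): step: R->6, L=5; A->plug->A->R->E->L->B->refl->G->L'->F->R'->C->plug->C
Char 2 ('C'): step: R->7, L=5; C->plug->C->R->B->L->C->refl->H->L'->C->R'->E->plug->E
Char 3 ('E'): step: R->0, L->6 (L advanced); E->plug->E->R->G->L->C->refl->H->L'->H->R'->F->plug->F
Char 4 ('A'): step: R->1, L=6; A->plug->A->R->H->L->H->refl->C->L'->G->R'->E->plug->E
Char 5 ('A'): step: R->2, L=6; A->plug->A->R->C->L->E->refl->A->L'->D->R'->F->plug->F
Char 6 ('B'): step: R->3, L=6; B->plug->B->R->D->L->A->refl->E->L'->C->R'->E->plug->E
Char 7 ('G'): step: R->4, L=6; G->plug->G->R->A->L->B->refl->G->L'->B->R'->D->plug->D
Char 8 ('F'): step: R->5, L=6; F->plug->F->R->H->L->H->refl->C->L'->G->R'->D->plug->D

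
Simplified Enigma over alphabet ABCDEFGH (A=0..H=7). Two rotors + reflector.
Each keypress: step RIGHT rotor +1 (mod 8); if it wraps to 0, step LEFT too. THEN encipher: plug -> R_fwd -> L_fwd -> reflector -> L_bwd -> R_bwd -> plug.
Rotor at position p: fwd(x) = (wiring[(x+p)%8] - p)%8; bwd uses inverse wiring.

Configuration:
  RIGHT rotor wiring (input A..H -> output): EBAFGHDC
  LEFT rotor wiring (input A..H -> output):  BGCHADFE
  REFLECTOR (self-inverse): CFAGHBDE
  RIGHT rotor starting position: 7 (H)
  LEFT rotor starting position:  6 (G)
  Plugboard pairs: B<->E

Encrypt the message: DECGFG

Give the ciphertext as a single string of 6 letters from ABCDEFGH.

Char 1 ('D'): step: R->0, L->7 (L advanced); D->plug->D->R->F->L->B->refl->F->L'->A->R'->C->plug->C
Char 2 ('E'): step: R->1, L=7; E->plug->B->R->H->L->G->refl->D->L'->D->R'->H->plug->H
Char 3 ('C'): step: R->2, L=7; C->plug->C->R->E->L->A->refl->C->L'->B->R'->E->plug->B
Char 4 ('G'): step: R->3, L=7; G->plug->G->R->G->L->E->refl->H->L'->C->R'->A->plug->A
Char 5 ('F'): step: R->4, L=7; F->plug->F->R->F->L->B->refl->F->L'->A->R'->E->plug->B
Char 6 ('G'): step: R->5, L=7; G->plug->G->R->A->L->F->refl->B->L'->F->R'->C->plug->C

Answer: CHBABC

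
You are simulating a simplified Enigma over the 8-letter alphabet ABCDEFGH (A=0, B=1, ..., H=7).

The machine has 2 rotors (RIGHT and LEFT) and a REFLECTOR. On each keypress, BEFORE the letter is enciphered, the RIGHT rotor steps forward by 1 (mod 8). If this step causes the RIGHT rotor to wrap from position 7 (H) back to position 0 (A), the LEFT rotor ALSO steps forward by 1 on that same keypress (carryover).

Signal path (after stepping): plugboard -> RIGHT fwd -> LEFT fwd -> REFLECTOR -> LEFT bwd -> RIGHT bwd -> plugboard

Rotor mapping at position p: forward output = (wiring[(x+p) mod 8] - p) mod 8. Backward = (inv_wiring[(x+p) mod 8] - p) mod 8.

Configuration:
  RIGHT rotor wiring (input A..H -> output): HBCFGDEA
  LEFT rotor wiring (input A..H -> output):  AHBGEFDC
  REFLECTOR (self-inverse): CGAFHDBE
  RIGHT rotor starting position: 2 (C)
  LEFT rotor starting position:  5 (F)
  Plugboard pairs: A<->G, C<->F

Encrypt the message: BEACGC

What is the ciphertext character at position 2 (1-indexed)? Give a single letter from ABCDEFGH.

Char 1 ('B'): step: R->3, L=5; B->plug->B->R->D->L->D->refl->F->L'->C->R'->A->plug->G
Char 2 ('E'): step: R->4, L=5; E->plug->E->R->D->L->D->refl->F->L'->C->R'->A->plug->G

G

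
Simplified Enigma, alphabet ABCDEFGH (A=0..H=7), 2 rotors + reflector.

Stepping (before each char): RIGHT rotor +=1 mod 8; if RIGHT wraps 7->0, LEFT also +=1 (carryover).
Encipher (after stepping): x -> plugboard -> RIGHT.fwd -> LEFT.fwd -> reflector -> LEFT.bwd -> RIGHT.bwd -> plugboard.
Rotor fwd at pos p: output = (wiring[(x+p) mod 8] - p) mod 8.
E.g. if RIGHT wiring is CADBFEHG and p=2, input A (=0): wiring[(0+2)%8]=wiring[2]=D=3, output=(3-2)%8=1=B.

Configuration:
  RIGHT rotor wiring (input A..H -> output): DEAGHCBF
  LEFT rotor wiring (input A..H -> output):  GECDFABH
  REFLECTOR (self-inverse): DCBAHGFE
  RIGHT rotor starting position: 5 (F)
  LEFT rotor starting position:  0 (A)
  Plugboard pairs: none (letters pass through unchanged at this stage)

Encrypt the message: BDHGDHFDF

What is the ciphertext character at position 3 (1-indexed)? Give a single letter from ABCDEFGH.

Char 1 ('B'): step: R->6, L=0; B->plug->B->R->H->L->H->refl->E->L'->B->R'->G->plug->G
Char 2 ('D'): step: R->7, L=0; D->plug->D->R->B->L->E->refl->H->L'->H->R'->E->plug->E
Char 3 ('H'): step: R->0, L->1 (L advanced); H->plug->H->R->F->L->A->refl->D->L'->A->R'->C->plug->C

C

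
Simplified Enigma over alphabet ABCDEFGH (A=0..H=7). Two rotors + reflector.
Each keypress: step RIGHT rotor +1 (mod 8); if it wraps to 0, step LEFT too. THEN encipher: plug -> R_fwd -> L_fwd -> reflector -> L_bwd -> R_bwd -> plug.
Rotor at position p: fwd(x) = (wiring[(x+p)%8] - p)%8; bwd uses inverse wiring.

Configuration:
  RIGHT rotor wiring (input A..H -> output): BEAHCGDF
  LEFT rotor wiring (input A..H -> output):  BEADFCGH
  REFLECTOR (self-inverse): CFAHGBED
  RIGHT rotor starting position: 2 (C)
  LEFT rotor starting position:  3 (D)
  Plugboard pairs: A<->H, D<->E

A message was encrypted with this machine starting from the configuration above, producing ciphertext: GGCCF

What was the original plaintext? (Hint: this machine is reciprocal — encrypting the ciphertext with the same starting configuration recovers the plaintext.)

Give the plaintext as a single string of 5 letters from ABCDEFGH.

Answer: EDHDB

Derivation:
Char 1 ('G'): step: R->3, L=3; G->plug->G->R->B->L->C->refl->A->L'->A->R'->D->plug->E
Char 2 ('G'): step: R->4, L=3; G->plug->G->R->E->L->E->refl->G->L'->F->R'->E->plug->D
Char 3 ('C'): step: R->5, L=3; C->plug->C->R->A->L->A->refl->C->L'->B->R'->A->plug->H
Char 4 ('C'): step: R->6, L=3; C->plug->C->R->D->L->D->refl->H->L'->C->R'->E->plug->D
Char 5 ('F'): step: R->7, L=3; F->plug->F->R->D->L->D->refl->H->L'->C->R'->B->plug->B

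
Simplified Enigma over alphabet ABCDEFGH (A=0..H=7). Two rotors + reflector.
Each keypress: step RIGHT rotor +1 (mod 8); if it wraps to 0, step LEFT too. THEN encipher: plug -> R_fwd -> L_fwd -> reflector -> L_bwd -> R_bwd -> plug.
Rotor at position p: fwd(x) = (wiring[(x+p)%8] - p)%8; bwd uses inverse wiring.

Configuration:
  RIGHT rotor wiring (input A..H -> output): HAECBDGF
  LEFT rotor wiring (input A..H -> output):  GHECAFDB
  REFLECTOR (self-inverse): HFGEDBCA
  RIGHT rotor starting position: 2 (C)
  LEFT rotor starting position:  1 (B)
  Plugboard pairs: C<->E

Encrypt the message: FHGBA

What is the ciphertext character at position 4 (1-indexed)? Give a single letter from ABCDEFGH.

Char 1 ('F'): step: R->3, L=1; F->plug->F->R->E->L->E->refl->D->L'->B->R'->H->plug->H
Char 2 ('H'): step: R->4, L=1; H->plug->H->R->G->L->A->refl->H->L'->D->R'->E->plug->C
Char 3 ('G'): step: R->5, L=1; G->plug->G->R->F->L->C->refl->G->L'->A->R'->C->plug->E
Char 4 ('B'): step: R->6, L=1; B->plug->B->R->H->L->F->refl->B->L'->C->R'->D->plug->D

D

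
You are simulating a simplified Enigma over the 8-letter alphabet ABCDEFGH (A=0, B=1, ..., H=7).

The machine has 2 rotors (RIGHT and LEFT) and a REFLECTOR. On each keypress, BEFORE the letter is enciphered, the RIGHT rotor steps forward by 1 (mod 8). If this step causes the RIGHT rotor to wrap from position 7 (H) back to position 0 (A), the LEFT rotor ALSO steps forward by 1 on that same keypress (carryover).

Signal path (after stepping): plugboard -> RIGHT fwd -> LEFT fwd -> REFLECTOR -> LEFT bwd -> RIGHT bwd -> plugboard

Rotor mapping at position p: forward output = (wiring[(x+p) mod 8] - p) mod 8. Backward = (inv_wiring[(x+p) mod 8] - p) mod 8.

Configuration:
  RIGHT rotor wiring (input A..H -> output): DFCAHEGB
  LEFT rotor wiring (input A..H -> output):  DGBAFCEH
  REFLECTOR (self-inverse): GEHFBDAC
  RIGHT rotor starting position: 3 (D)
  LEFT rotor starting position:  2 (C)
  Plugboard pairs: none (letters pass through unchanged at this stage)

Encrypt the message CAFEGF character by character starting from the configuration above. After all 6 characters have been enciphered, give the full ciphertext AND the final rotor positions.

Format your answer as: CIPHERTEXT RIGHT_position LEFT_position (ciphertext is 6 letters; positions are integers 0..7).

Char 1 ('C'): step: R->4, L=2; C->plug->C->R->C->L->D->refl->F->L'->F->R'->D->plug->D
Char 2 ('A'): step: R->5, L=2; A->plug->A->R->H->L->E->refl->B->L'->G->R'->D->plug->D
Char 3 ('F'): step: R->6, L=2; F->plug->F->R->C->L->D->refl->F->L'->F->R'->C->plug->C
Char 4 ('E'): step: R->7, L=2; E->plug->E->R->B->L->G->refl->A->L'->D->R'->D->plug->D
Char 5 ('G'): step: R->0, L->3 (L advanced); G->plug->G->R->G->L->D->refl->F->L'->A->R'->D->plug->D
Char 6 ('F'): step: R->1, L=3; F->plug->F->R->F->L->A->refl->G->L'->H->R'->C->plug->C
Final: ciphertext=DDCDDC, RIGHT=1, LEFT=3

Answer: DDCDDC 1 3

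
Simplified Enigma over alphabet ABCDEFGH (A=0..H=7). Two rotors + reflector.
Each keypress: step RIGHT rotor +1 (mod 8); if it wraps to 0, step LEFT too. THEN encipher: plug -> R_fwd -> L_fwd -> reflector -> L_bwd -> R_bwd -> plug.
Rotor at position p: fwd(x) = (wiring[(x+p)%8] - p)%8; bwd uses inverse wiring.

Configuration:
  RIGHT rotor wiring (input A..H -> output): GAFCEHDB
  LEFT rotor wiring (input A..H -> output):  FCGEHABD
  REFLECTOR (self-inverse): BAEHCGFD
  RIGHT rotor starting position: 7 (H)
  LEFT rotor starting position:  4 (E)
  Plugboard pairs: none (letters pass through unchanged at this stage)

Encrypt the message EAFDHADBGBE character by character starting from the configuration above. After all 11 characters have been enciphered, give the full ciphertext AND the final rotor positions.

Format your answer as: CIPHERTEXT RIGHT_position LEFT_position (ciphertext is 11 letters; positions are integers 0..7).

Answer: DCEEACFCFED 2 6

Derivation:
Char 1 ('E'): step: R->0, L->5 (L advanced); E->plug->E->R->E->L->F->refl->G->L'->C->R'->D->plug->D
Char 2 ('A'): step: R->1, L=5; A->plug->A->R->H->L->C->refl->E->L'->B->R'->C->plug->C
Char 3 ('F'): step: R->2, L=5; F->plug->F->R->H->L->C->refl->E->L'->B->R'->E->plug->E
Char 4 ('D'): step: R->3, L=5; D->plug->D->R->A->L->D->refl->H->L'->G->R'->E->plug->E
Char 5 ('H'): step: R->4, L=5; H->plug->H->R->G->L->H->refl->D->L'->A->R'->A->plug->A
Char 6 ('A'): step: R->5, L=5; A->plug->A->R->C->L->G->refl->F->L'->E->R'->C->plug->C
Char 7 ('D'): step: R->6, L=5; D->plug->D->R->C->L->G->refl->F->L'->E->R'->F->plug->F
Char 8 ('B'): step: R->7, L=5; B->plug->B->R->H->L->C->refl->E->L'->B->R'->C->plug->C
Char 9 ('G'): step: R->0, L->6 (L advanced); G->plug->G->R->D->L->E->refl->C->L'->H->R'->F->plug->F
Char 10 ('B'): step: R->1, L=6; B->plug->B->R->E->L->A->refl->B->L'->G->R'->E->plug->E
Char 11 ('E'): step: R->2, L=6; E->plug->E->R->B->L->F->refl->G->L'->F->R'->D->plug->D
Final: ciphertext=DCEEACFCFED, RIGHT=2, LEFT=6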